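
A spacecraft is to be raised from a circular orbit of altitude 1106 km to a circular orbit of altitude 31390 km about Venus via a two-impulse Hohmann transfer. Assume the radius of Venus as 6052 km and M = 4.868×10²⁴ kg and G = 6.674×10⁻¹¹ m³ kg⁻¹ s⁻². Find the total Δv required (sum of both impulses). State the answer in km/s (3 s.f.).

Δv_total ≈ 3.27 km/s

μ = GM = 6.674×10⁻¹¹ × 4.868×10²⁴ = 3.249×10¹⁴ m³/s².
r₁ = 6052 + 1106 = 7158.0 km = 7.1580×10⁶ m.
r₂ = 6052 + 31390 = 37442 km = 3.7442×10⁷ m.
Transfer ellipse a_t = (r₁ + r₂)/2 = 2.230×10⁷ m.
At r₁: circular v_c1 = √(μ/r₁) = 6737 m/s; transfer-periapsis v_p = √[μ(2/r₁ − 1/a_t)] = 8730 m/s.
Δv₁ = v_p − v_c1 = 1993 m/s.
At r₂: circular v_c2 = √(μ/r₂) = 2946 m/s; transfer-apoapsis v_a = √[μ(2/r₂ − 1/a_t)] = 1669 m/s.
Δv₂ = v_c2 − v_a = 1277 m/s.
Total Δv = Δv₁ + Δv₂ = 3269 m/s = 3.269 km/s.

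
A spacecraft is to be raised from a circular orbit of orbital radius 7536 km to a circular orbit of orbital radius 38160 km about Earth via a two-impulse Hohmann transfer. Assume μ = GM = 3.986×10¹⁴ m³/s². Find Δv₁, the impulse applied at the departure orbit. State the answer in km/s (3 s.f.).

r₁ = 7536 km = 7.536×10⁶ m.
r₂ = 38160 km = 3.816×10⁷ m.
Transfer ellipse a_t = (r₁ + r₂)/2 = 2.285×10⁷ m.
At r₁: circular v_c1 = √(μ/r₁) = 7273 m/s; transfer-perigee v_p = √[μ(2/r₁ − 1/a_t)] = 9399 m/s.
Δv₁ = v_p − v_c1 = 2126 m/s.
= 2.126 km/s.

Δv ≈ 2.13 km/s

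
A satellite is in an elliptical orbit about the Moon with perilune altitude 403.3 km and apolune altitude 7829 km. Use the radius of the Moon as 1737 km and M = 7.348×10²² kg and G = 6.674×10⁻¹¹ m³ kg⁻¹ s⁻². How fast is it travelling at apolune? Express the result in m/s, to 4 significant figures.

μ = GM = 6.674×10⁻¹¹ × 7.348×10²² = 4.904×10¹² m³/s².
r_p = 1737 + 403.3 = 2140.3 km = 2.1403×10⁶ m.
r_a = 1737 + 7829 = 9566.0 km = 9.5660×10⁶ m.
Semi-major axis a = (r_p + r_a)/2 = 5853.1 km = 5.853×10⁶ m.
Vis-viva: v² = μ(2/r − 1/a) = 4.904×10¹² × (2.091×10⁻⁷ − 1.708×10⁻⁷) = 1.875×10⁵ m²/s².
v = 433.0 m/s.

v ≈ 433.0 m/s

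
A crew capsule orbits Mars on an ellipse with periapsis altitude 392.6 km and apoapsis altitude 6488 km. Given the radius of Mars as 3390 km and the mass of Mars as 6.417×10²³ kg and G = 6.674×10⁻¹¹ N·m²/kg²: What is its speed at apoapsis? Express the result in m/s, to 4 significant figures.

μ = GM = 6.674×10⁻¹¹ × 6.417×10²³ = 4.283×10¹³ m³/s².
r_p = 3390 + 392.6 = 3782.6 km = 3.7826×10⁶ m.
r_a = 3390 + 6488 = 9878.0 km = 9.8780×10⁶ m.
Semi-major axis a = (r_p + r_a)/2 = 6830.3 km = 6.830×10⁶ m.
Vis-viva: v² = μ(2/r − 1/a) = 4.283×10¹³ × (2.025×10⁻⁷ − 1.464×10⁻⁷) = 2.401×10⁶ m²/s².
v = 1550 m/s.

v ≈ 1550 m/s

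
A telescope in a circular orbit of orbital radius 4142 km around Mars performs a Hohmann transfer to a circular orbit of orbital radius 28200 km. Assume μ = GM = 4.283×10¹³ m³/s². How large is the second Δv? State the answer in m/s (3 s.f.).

Δv ≈ 609 m/s

r₁ = 4142 km = 4.142×10⁶ m.
r₂ = 28200 km = 2.820×10⁷ m.
Transfer ellipse a_t = (r₁ + r₂)/2 = 1.617×10⁷ m.
At r₁: circular v_c1 = √(μ/r₁) = 3216 m/s; transfer-periapsis v_p = √[μ(2/r₁ − 1/a_t)] = 4246 m/s.
At r₂: circular v_c2 = √(μ/r₂) = 1232 m/s; transfer-apoapsis v_a = √[μ(2/r₂ − 1/a_t)] = 623.7 m/s.
Δv₂ = v_c2 − v_a = 608.7 m/s.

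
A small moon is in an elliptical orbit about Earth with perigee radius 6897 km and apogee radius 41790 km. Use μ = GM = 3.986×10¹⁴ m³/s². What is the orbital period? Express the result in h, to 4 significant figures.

T ≈ 10.50 h

Semi-major axis a = (r_p + r_a)/2 = (6897.0 + 41790)/2 = 24344 km = 2.434×10⁷ m.
By Kepler's third law T = 2π√(a³/μ) = 2π × 6.016×10³ = 3.780×10⁴ s.
= 10.50 h.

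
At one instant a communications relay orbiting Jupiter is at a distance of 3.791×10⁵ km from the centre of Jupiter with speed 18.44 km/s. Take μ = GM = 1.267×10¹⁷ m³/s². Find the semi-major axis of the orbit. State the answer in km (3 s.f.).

r = 3.791×10⁸ m.
Specific orbital energy ε = v²/2 − μ/r = (18440)²/2 − 1.267×10¹⁷/3.791×10⁸ = -1.642×10⁸ J/kg.
Since ε = −μ/(2a), a = −μ/(2ε) = 3.858×10⁸ m = 3.8582×10⁵ km.

a ≈ 3.86×10⁵ km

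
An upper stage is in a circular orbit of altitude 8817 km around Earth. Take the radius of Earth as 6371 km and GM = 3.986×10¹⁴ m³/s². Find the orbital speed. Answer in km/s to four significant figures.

v ≈ 5.123 km/s

r = 6371 + 8817 = 15188 km = 1.5188×10⁷ m.
For a circular orbit v = √(μ/r) = √(3.986×10¹⁴ / 1.519×10⁷) = √(2.624×10⁷) = 5123 m/s.
That is 5.123 km/s.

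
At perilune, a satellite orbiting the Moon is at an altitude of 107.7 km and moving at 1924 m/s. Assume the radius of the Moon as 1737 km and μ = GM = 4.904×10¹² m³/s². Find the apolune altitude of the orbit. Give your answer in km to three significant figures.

apolune altitude ≈ 2490 km

r_p = 1737 + 107.7 = 1844.7 km = 1.845×10⁶ m.
Specific energy ε = v²/2 − μ/r = -8.075×10⁵ J/kg, so a = −μ/(2ε) = 3.036×10⁶ m.
The apsides satisfy r_p + r_a = 2a, so the apolune radius is 2a − r_p = 4.228×10⁶ m = 4228.1 km.
Apolune altitude = 4228.1 − 1737 = 2491.1 km.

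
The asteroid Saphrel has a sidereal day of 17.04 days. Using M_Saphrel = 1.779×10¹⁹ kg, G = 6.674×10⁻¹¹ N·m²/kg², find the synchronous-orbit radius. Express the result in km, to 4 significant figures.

μ = GM = 6.674×10⁻¹¹ × 1.779×10¹⁹ = 1.187×10⁹ m³/s².
T = 17.04 days = 1.472×10⁶ s.
A synchronous orbit has period T, so by Kepler's third law a = (μT²/4π²)^(1/3).
μT²/4π² = 1.187×10⁹ × (1.472×10⁶)² / 39.48 = 6.519×10¹⁹ m³.
a = 4.025×10⁶ m = 4024.6 km.

r_sync ≈ 4025 km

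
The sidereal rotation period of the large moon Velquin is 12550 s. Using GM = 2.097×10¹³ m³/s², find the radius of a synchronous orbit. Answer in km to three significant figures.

A synchronous orbit has period T, so by Kepler's third law a = (μT²/4π²)^(1/3).
μT²/4π² = 2.097×10¹³ × (1.255×10⁴)² / 39.48 = 8.366×10¹⁹ m³.
a = 4.374×10⁶ m = 4373.6 km.

r_sync ≈ 4370 km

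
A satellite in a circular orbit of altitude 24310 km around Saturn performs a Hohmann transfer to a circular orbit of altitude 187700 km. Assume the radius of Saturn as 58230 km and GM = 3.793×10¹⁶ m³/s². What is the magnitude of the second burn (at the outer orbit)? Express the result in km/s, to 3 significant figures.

Δv ≈ 3.61 km/s

r₁ = 58230 + 24310 = 82540 km = 8.2540×10⁷ m.
r₂ = 58230 + 187700 = 245930 km = 2.4593×10⁸ m.
Transfer ellipse a_t = (r₁ + r₂)/2 = 1.642×10⁸ m.
At r₁: circular v_c1 = √(μ/r₁) = 21440 m/s; transfer-perikrone v_p = √[μ(2/r₁ − 1/a_t)] = 26230 m/s.
At r₂: circular v_c2 = √(μ/r₂) = 12420 m/s; transfer-apokrone v_a = √[μ(2/r₂ − 1/a_t)] = 8804 m/s.
Δv₂ = v_c2 − v_a = 3615 m/s.
= 3.615 km/s.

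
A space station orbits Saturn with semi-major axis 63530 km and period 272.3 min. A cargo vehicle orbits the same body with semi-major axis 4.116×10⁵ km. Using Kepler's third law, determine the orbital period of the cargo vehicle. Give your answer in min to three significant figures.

Kepler's third law: T² ∝ a³, so T₂ = T₁ (a₂/a₁)^(3/2).
a₂/a₁ = 6.479, (a₂/a₁)^(3/2) = 16.49.
T₂ = 272.3 × 16.49 = 4490 min.

T₂ ≈ 4490 min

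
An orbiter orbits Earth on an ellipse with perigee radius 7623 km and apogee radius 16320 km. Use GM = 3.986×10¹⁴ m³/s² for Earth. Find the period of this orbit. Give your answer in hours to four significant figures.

T ≈ 3.621 hours

Semi-major axis a = (r_p + r_a)/2 = (7623.0 + 16320)/2 = 11972 km = 1.197×10⁷ m.
By Kepler's third law T = 2π√(a³/μ) = 2π × 2.075×10³ = 1.304×10⁴ s.
= 3.621 hours.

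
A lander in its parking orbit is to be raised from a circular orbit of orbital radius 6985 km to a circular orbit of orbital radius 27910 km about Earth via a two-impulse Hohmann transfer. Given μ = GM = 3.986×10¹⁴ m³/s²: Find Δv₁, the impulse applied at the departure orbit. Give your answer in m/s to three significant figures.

r₁ = 6985 km = 6.985×10⁶ m.
r₂ = 27910 km = 2.791×10⁷ m.
Transfer ellipse a_t = (r₁ + r₂)/2 = 1.745×10⁷ m.
At r₁: circular v_c1 = √(μ/r₁) = 7554 m/s; transfer-perigee v_p = √[μ(2/r₁ − 1/a_t)] = 9554 m/s.
Δv₁ = v_p − v_c1 = 2000 m/s.

Δv ≈ 2000 m/s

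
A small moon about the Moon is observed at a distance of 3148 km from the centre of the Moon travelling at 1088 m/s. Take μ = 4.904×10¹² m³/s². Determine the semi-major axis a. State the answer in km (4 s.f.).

r = 3.148×10⁶ m.
Vis-viva rearranged: 1/a = 2/r − v²/μ = 6.353×10⁻⁷ − 2.414×10⁻⁷ = 3.939×10⁻⁷ m⁻¹.
a = 2.538×10⁶ m = 2538.5 km.

a ≈ 2538 km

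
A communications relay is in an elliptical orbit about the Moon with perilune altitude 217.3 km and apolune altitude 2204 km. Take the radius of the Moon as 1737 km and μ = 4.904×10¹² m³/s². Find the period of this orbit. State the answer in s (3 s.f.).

T ≈ 14400 s

r_p = 1737 + 217.3 = 1954.3 km = 1.9543×10⁶ m.
r_a = 1737 + 2204 = 3941.0 km = 3.9410×10⁶ m.
Semi-major axis a = (r_p + r_a)/2 = (1954.3 + 3941.0)/2 = 2947.7 km = 2.948×10⁶ m.
By Kepler's third law T = 2π√(a³/μ) = 2π × 2.285×10³ = 1.436×10⁴ s.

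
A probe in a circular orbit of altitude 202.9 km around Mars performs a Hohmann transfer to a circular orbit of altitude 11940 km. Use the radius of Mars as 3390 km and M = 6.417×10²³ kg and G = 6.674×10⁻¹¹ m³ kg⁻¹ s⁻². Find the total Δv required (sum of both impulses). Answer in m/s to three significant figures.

Δv_total ≈ 1580 m/s

μ = GM = 6.674×10⁻¹¹ × 6.417×10²³ = 4.283×10¹³ m³/s².
r₁ = 3390 + 202.9 = 3592.9 km = 3.5929×10⁶ m.
r₂ = 3390 + 11940 = 15330 km = 1.5330×10⁷ m.
Transfer ellipse a_t = (r₁ + r₂)/2 = 9.461×10⁶ m.
At r₁: circular v_c1 = √(μ/r₁) = 3453 m/s; transfer-periapsis v_p = √[μ(2/r₁ − 1/a_t)] = 4395 m/s.
Δv₁ = v_p − v_c1 = 942.2 m/s.
At r₂: circular v_c2 = √(μ/r₂) = 1671 m/s; transfer-apoapsis v_a = √[μ(2/r₂ − 1/a_t)] = 1030 m/s.
Δv₂ = v_c2 − v_a = 641.4 m/s.
Total Δv = Δv₁ + Δv₂ = 1584 m/s.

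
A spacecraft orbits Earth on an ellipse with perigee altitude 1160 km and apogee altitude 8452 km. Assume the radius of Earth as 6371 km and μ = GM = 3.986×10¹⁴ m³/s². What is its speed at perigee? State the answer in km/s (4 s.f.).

r_p = 6371 + 1160 = 7531.0 km = 7.5310×10⁶ m.
r_a = 6371 + 8452 = 14823 km = 1.4823×10⁷ m.
Semi-major axis a = (r_p + r_a)/2 = 11177 km = 1.118×10⁷ m.
Vis-viva: v² = μ(2/r − 1/a) = 3.986×10¹⁴ × (2.656×10⁻⁷ − 8.947×10⁻⁸) = 7.019×10⁷ m²/s².
v = 8378 m/s = 8.378 km/s.

v ≈ 8.378 km/s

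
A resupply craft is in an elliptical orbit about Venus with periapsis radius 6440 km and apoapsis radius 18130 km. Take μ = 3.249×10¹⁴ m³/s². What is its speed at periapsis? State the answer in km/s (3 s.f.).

v ≈ 8.63 km/s

Semi-major axis a = (r_p + r_a)/2 = 12285 km = 1.228×10⁷ m.
Vis-viva: v² = μ(2/r − 1/a) = 3.249×10¹⁴ × (3.106×10⁻⁷ − 8.140×10⁻⁸) = 7.445×10⁷ m²/s².
v = 8629 m/s = 8.629 km/s.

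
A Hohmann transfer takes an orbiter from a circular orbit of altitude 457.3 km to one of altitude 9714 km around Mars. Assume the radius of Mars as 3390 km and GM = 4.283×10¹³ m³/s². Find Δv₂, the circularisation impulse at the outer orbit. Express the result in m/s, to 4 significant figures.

r₁ = 3390 + 457.3 = 3847.3 km = 3.8473×10⁶ m.
r₂ = 3390 + 9714 = 13104 km = 1.3104×10⁷ m.
Transfer ellipse a_t = (r₁ + r₂)/2 = 8.476×10⁶ m.
At r₁: circular v_c1 = √(μ/r₁) = 3337 m/s; transfer-periapsis v_p = √[μ(2/r₁ − 1/a_t)] = 4149 m/s.
At r₂: circular v_c2 = √(μ/r₂) = 1808 m/s; transfer-apoapsis v_a = √[μ(2/r₂ − 1/a_t)] = 1218 m/s.
Δv₂ = v_c2 − v_a = 589.8 m/s.

Δv ≈ 589.8 m/s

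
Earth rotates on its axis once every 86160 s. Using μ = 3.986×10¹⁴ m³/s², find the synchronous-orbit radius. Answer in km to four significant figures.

A synchronous orbit has period T, so by Kepler's third law a = (μT²/4π²)^(1/3).
μT²/4π² = 3.986×10¹⁴ × (8.616×10⁴)² / 39.48 = 7.495×10²² m³.
a = 4.216×10⁷ m = 42163 km.

r_sync ≈ 42160 km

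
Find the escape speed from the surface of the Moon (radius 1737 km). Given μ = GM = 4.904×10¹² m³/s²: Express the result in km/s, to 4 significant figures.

r = R = 1.737×10⁶ m.
Escape speed v_esc = √(2μ/r) = √(2 × 4.904×10¹² / 1.737×10⁶) = √(5.647×10⁶) = 2376 m/s.
= 2.376 km/s.

v_esc ≈ 2.376 km/s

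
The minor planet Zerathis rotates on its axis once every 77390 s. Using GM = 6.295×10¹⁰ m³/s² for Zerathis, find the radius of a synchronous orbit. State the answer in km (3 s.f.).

A synchronous orbit has period T, so by Kepler's third law a = (μT²/4π²)^(1/3).
μT²/4π² = 6.295×10¹⁰ × (7.739×10⁴)² / 39.48 = 9.550×10¹⁸ m³.
a = 2.122×10⁶ m = 2121.6 km.

r_sync ≈ 2120 km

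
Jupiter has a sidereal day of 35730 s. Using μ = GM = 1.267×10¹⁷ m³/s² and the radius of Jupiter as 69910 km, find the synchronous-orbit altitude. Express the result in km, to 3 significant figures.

A synchronous orbit has period T, so by Kepler's third law a = (μT²/4π²)^(1/3).
μT²/4π² = 1.267×10¹⁷ × (3.573×10⁴)² / 39.48 = 4.097×10²⁴ m³.
a = 1.600×10⁸ m = 1.6002×10⁵ km.
Altitude h = a − R = 1.6002×10⁵ − 69910 = 90105 km.

h_sync ≈ 90100 km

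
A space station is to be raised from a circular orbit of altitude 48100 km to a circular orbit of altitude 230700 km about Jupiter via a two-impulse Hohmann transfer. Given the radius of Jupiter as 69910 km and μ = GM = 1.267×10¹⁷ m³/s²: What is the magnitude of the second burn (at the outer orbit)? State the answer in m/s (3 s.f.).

Δv ≈ 5110 m/s

r₁ = 69910 + 48100 = 118010 km = 1.1801×10⁸ m.
r₂ = 69910 + 230700 = 300610 km = 3.0061×10⁸ m.
Transfer ellipse a_t = (r₁ + r₂)/2 = 2.093×10⁸ m.
At r₁: circular v_c1 = √(μ/r₁) = 32770 m/s; transfer-perijove v_p = √[μ(2/r₁ − 1/a_t)] = 39270 m/s.
At r₂: circular v_c2 = √(μ/r₂) = 20530 m/s; transfer-apojove v_a = √[μ(2/r₂ − 1/a_t)] = 15420 m/s.
Δv₂ = v_c2 − v_a = 5115 m/s.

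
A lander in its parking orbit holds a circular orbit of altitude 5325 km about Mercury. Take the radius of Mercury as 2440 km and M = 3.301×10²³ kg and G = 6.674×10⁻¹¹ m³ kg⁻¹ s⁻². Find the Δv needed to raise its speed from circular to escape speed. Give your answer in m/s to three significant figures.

Δv ≈ 698 m/s

μ = GM = 6.674×10⁻¹¹ × 3.301×10²³ = 2.203×10¹³ m³/s².
r = 2440 + 5325 = 7765.0 km = 7.7650×10⁶ m.
Circular speed v_c = √(μ/r) = 1684 m/s.
Escape speed v_esc = √(2μ/r) = √2 × v_c = 2382 m/s.
Δv = v_esc − v_c = 697.7 m/s.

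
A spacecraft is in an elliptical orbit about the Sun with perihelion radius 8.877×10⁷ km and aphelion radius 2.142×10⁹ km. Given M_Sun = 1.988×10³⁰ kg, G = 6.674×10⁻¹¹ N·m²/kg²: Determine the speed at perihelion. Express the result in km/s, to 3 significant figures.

v ≈ 53.6 km/s

μ = GM = 6.674×10⁻¹¹ × 1.988×10³⁰ = 1.327×10²⁰ m³/s².
Semi-major axis a = (r_p + r_a)/2 = 1.1154×10⁹ km = 1.115×10¹² m.
Vis-viva: v² = μ(2/r − 1/a) = 1.327×10²⁰ × (2.253×10⁻¹¹ − 8.966×10⁻¹³) = 2.870×10⁹ m²/s².
v = 53580 m/s = 53.58 km/s.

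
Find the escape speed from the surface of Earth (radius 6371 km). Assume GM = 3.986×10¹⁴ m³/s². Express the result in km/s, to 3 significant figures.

r = R = 6.371×10⁶ m.
Escape speed v_esc = √(2μ/r) = √(2 × 3.986×10¹⁴ / 6.371×10⁶) = √(1.251×10⁸) = 11190 m/s.
= 11.19 km/s.

v_esc ≈ 11.2 km/s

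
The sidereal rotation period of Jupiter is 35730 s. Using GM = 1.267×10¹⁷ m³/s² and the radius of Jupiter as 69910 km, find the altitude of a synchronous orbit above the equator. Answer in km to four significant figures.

h_sync ≈ 90110 km

A synchronous orbit has period T, so by Kepler's third law a = (μT²/4π²)^(1/3).
μT²/4π² = 1.267×10¹⁷ × (3.573×10⁴)² / 39.48 = 4.097×10²⁴ m³.
a = 1.600×10⁸ m = 1.6002×10⁵ km.
Altitude h = a − R = 1.6002×10⁵ − 69910 = 90105 km.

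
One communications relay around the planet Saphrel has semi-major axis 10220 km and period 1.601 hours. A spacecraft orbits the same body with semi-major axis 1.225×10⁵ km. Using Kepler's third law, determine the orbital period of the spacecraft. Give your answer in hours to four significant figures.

T₂ ≈ 66.44 hours

Kepler's third law: T² ∝ a³, so T₂ = T₁ (a₂/a₁)^(3/2).
a₂/a₁ = 11.99, (a₂/a₁)^(3/2) = 41.50.
T₂ = 1.601 × 41.50 = 66.44 hours.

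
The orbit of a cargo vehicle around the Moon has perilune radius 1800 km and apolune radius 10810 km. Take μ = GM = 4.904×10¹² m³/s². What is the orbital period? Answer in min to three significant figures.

Semi-major axis a = (r_p + r_a)/2 = (1800.0 + 10810)/2 = 6305.0 km = 6.305×10⁶ m.
By Kepler's third law T = 2π√(a³/μ) = 2π × 7.149×10³ = 4.492×10⁴ s.
= 748.7 min.

T ≈ 749 min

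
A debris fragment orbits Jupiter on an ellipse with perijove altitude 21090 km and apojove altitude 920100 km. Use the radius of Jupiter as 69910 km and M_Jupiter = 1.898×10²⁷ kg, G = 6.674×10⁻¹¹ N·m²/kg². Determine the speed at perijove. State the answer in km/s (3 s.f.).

v ≈ 50.5 km/s

μ = GM = 6.674×10⁻¹¹ × 1.898×10²⁷ = 1.267×10¹⁷ m³/s².
r_p = 69910 + 21090 = 91000 km = 9.1000×10⁷ m.
r_a = 69910 + 920100 = 990010 km = 9.9001×10⁸ m.
Semi-major axis a = (r_p + r_a)/2 = 5.4050×10⁵ km = 5.405×10⁸ m.
Vis-viva: v² = μ(2/r − 1/a) = 1.267×10¹⁷ × (2.198×10⁻⁸ − 1.850×10⁻⁹) = 2.550×10⁹ m²/s².
v = 50490 m/s = 50.49 km/s.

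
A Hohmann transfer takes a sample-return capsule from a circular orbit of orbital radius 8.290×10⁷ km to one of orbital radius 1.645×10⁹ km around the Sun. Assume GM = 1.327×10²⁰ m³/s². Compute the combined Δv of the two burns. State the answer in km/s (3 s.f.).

r₁ = 8.290×10⁷ km = 8.290×10¹⁰ m.
r₂ = 1.645×10⁹ km = 1.645×10¹² m.
Transfer ellipse a_t = (r₁ + r₂)/2 = 8.640×10¹¹ m.
At r₁: circular v_c1 = √(μ/r₁) = 40010 m/s; transfer-perihelion v_p = √[μ(2/r₁ − 1/a_t)] = 55210 m/s.
Δv₁ = v_p − v_c1 = 15200 m/s.
At r₂: circular v_c2 = √(μ/r₂) = 8982 m/s; transfer-aphelion v_a = √[μ(2/r₂ − 1/a_t)] = 2782 m/s.
Δv₂ = v_c2 − v_a = 6199 m/s.
Total Δv = Δv₁ + Δv₂ = 21400 m/s = 21.40 km/s.

Δv_total ≈ 21.4 km/s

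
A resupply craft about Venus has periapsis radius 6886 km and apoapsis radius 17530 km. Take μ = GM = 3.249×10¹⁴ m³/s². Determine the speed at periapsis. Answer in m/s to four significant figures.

v ≈ 8231 m/s

Semi-major axis a = (r_p + r_a)/2 = 12208 km = 1.221×10⁷ m.
Vis-viva: v² = μ(2/r − 1/a) = 3.249×10¹⁴ × (2.904×10⁻⁷ − 8.191×10⁻⁸) = 6.775×10⁷ m²/s².
v = 8231 m/s.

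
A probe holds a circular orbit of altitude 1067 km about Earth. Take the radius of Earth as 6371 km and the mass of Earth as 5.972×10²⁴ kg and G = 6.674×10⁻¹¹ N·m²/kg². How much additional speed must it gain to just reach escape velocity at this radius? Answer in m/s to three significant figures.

μ = GM = 6.674×10⁻¹¹ × 5.972×10²⁴ = 3.986×10¹⁴ m³/s².
r = 6371 + 1067 = 7438.0 km = 7.4380×10⁶ m.
Circular speed v_c = √(μ/r) = 7320 m/s.
Escape speed v_esc = √(2μ/r) = √2 × v_c = 10350 m/s.
Δv = v_esc − v_c = 3032 m/s.

Δv ≈ 3030 m/s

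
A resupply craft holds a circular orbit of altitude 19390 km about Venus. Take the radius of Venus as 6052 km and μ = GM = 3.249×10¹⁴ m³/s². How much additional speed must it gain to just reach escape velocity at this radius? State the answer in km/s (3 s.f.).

r = 6052 + 19390 = 25442 km = 2.5442×10⁷ m.
Circular speed v_c = √(μ/r) = 3574 m/s.
Escape speed v_esc = √(2μ/r) = √2 × v_c = 5054 m/s.
Δv = v_esc − v_c = 1480 m/s = 1.480 km/s.

Δv ≈ 1.48 km/s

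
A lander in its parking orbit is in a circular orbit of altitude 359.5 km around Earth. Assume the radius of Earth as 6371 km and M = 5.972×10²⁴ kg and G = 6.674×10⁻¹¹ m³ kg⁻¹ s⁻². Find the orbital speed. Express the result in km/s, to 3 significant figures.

v ≈ 7.70 km/s

μ = GM = 6.674×10⁻¹¹ × 5.972×10²⁴ = 3.986×10¹⁴ m³/s².
r = 6371 + 359.5 = 6730.5 km = 6.7305×10⁶ m.
For a circular orbit v = √(μ/r) = √(3.986×10¹⁴ / 6.730×10⁶) = √(5.922×10⁷) = 7695 m/s.
That is 7.695 km/s.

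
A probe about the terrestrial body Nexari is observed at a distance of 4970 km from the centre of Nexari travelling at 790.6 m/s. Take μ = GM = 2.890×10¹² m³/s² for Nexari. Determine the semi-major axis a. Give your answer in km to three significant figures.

r = 4.970×10⁶ m.
Specific orbital energy ε = v²/2 − μ/r = (790.6)²/2 − 2.890×10¹²/4.970×10⁶ = -2.690×10⁵ J/kg.
Since ε = −μ/(2a), a = −μ/(2ε) = 5.372×10⁶ m = 5372.5 km.

a ≈ 5370 km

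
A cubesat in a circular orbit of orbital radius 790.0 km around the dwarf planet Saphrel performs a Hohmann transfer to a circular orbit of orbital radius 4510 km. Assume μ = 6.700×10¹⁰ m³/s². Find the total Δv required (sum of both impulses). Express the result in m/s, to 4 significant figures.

Δv_total ≈ 144.0 m/s

r₁ = 790.0 km = 7.900×10⁵ m.
r₂ = 4510 km = 4.510×10⁶ m.
Transfer ellipse a_t = (r₁ + r₂)/2 = 2.650×10⁶ m.
At r₁: circular v_c1 = √(μ/r₁) = 291.2 m/s; transfer-periapsis v_p = √[μ(2/r₁ − 1/a_t)] = 379.9 m/s.
Δv₁ = v_p − v_c1 = 88.70 m/s.
At r₂: circular v_c2 = √(μ/r₂) = 121.9 m/s; transfer-apoapsis v_a = √[μ(2/r₂ − 1/a_t)] = 66.55 m/s.
Δv₂ = v_c2 − v_a = 55.34 m/s.
Total Δv = Δv₁ + Δv₂ = 144.0 m/s.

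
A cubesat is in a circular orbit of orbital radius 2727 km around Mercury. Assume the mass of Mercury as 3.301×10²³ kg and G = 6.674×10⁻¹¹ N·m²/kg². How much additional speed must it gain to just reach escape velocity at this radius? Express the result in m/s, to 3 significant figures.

μ = GM = 6.674×10⁻¹¹ × 3.301×10²³ = 2.203×10¹³ m³/s².
r = 2727 km = 2.727×10⁶ m.
Circular speed v_c = √(μ/r) = 2842 m/s.
Escape speed v_esc = √(2μ/r) = √2 × v_c = 4020 m/s.
Δv = v_esc − v_c = 1177 m/s.

Δv ≈ 1180 m/s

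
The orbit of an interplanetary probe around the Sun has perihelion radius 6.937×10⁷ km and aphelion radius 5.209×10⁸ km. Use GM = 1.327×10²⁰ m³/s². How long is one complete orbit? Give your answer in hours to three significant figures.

T ≈ 24300 hours

Semi-major axis a = (r_p + r_a)/2 = (6.9370×10⁷ + 5.2090×10⁸)/2 = 2.9514×10⁸ km = 2.951×10¹¹ m.
By Kepler's third law T = 2π√(a³/μ) = 2π × 1.392×10⁷ = 8.745×10⁷ s.
= 24290 hours.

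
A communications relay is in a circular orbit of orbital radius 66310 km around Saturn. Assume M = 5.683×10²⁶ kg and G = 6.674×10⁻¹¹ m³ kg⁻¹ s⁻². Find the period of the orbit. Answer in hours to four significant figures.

μ = GM = 6.674×10⁻¹¹ × 5.683×10²⁶ = 3.793×10¹⁶ m³/s².
r = 66310 km = 6.631×10⁷ m.
Kepler's third law: T = 2π√(r³/μ) = 2π√((6.631×10⁷)³ / 3.793×10¹⁶).
r³/μ = 7.687×10⁶ s², so T = 2π × 2.773×10³ = 1.742×10⁴ s.
Converting: 1.742×10⁴ s ÷ 3600 = 4.839 hours.

T ≈ 4.839 hours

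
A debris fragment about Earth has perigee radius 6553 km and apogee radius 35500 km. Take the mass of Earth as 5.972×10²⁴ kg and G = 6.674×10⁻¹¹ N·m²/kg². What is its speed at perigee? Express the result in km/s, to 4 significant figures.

μ = GM = 6.674×10⁻¹¹ × 5.972×10²⁴ = 3.986×10¹⁴ m³/s².
Semi-major axis a = (r_p + r_a)/2 = 21026 km = 2.103×10⁷ m.
Vis-viva: v² = μ(2/r − 1/a) = 3.986×10¹⁴ × (3.052×10⁻⁷ − 4.756×10⁻⁸) = 1.027×10⁸ m²/s².
v = 10130 m/s = 10.13 km/s.

v ≈ 10.13 km/s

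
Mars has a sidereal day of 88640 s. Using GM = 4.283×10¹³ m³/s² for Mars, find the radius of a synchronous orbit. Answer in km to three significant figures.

A synchronous orbit has period T, so by Kepler's third law a = (μT²/4π²)^(1/3).
μT²/4π² = 4.283×10¹³ × (8.864×10⁴)² / 39.48 = 8.524×10²¹ m³.
a = 2.043×10⁷ m = 20428 km.

r_sync ≈ 20400 km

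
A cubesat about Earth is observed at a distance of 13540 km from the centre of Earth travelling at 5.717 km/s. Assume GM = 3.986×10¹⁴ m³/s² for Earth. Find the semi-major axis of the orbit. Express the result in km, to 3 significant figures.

a ≈ 15200 km

r = 1.354×10⁷ m.
Specific orbital energy ε = v²/2 − μ/r = (5717)²/2 − 3.986×10¹⁴/1.354×10⁷ = -1.310×10⁷ J/kg.
Since ε = −μ/(2a), a = −μ/(2ε) = 1.522×10⁷ m = 15218 km.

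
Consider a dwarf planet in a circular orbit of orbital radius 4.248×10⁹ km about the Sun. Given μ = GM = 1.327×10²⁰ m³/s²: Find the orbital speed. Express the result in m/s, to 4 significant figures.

r = 4.248×10⁹ km = 4.248×10¹² m.
For a circular orbit v = √(μ/r) = √(1.327×10²⁰ / 4.248×10¹²) = √(3.124×10⁷) = 5589 m/s.

v ≈ 5589 m/s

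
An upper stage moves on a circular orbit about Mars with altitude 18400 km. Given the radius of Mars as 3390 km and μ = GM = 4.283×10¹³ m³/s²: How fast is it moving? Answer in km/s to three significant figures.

r = 3390 + 18400 = 21790 km = 2.1790×10⁷ m.
For a circular orbit v = √(μ/r) = √(4.283×10¹³ / 2.179×10⁷) = √(1.966×10⁶) = 1402 m/s.
That is 1.402 km/s.

v ≈ 1.40 km/s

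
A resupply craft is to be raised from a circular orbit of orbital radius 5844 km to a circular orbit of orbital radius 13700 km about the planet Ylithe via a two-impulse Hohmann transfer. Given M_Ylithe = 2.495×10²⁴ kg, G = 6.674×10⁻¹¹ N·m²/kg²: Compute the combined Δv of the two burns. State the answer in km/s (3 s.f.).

μ = GM = 6.674×10⁻¹¹ × 2.495×10²⁴ = 1.665×10¹⁴ m³/s².
r₁ = 5844 km = 5.844×10⁶ m.
r₂ = 13700 km = 1.370×10⁷ m.
Transfer ellipse a_t = (r₁ + r₂)/2 = 9.772×10⁶ m.
At r₁: circular v_c1 = √(μ/r₁) = 5338 m/s; transfer-periapsis v_p = √[μ(2/r₁ − 1/a_t)] = 6320 m/s.
Δv₁ = v_p − v_c1 = 982.4 m/s.
At r₂: circular v_c2 = √(μ/r₂) = 3486 m/s; transfer-apoapsis v_a = √[μ(2/r₂ − 1/a_t)] = 2696 m/s.
Δv₂ = v_c2 − v_a = 790.3 m/s.
Total Δv = Δv₁ + Δv₂ = 1773 m/s = 1.773 km/s.

Δv_total ≈ 1.77 km/s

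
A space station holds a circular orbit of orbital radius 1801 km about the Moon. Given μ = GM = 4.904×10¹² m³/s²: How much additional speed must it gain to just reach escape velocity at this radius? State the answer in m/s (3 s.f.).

Δv ≈ 684 m/s

r = 1801 km = 1.801×10⁶ m.
Circular speed v_c = √(μ/r) = 1650 m/s.
Escape speed v_esc = √(2μ/r) = √2 × v_c = 2334 m/s.
Δv = v_esc − v_c = 683.5 m/s.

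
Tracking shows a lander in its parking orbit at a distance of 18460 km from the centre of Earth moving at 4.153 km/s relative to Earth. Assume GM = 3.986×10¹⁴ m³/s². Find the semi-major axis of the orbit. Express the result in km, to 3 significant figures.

r = 1.846×10⁷ m.
Specific orbital energy ε = v²/2 − μ/r = (4153)²/2 − 3.986×10¹⁴/1.846×10⁷ = -1.297×10⁷ J/kg.
Since ε = −μ/(2a), a = −μ/(2ε) = 1.537×10⁷ m = 15367 km.

a ≈ 15400 km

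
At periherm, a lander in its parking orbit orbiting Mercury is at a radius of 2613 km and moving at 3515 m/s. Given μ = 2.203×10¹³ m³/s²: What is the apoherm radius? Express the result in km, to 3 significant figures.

r_p = 2.613×10⁶ m.
Specific energy ε = v²/2 − μ/r = -2.253×10⁶ J/kg, so a = −μ/(2ε) = 4.888×10⁶ m.
The apsides satisfy r_p + r_a = 2a, so the apoherm radius is 2a − r_p = 7.164×10⁶ m = 7163.7 km.

apoherm radius ≈ 7160 km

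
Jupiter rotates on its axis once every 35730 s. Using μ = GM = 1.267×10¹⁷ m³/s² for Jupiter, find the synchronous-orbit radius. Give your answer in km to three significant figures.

A synchronous orbit has period T, so by Kepler's third law a = (μT²/4π²)^(1/3).
μT²/4π² = 1.267×10¹⁷ × (3.573×10⁴)² / 39.48 = 4.097×10²⁴ m³.
a = 1.600×10⁸ m = 1.6002×10⁵ km.

r_sync ≈ 1.60×10⁵ km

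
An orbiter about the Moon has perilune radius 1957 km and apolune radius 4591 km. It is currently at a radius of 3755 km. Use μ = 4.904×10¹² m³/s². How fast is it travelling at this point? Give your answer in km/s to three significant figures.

Semi-major axis a = (r_p + r_a)/2 = 3274.0 km = 3.274×10⁶ m.
Vis-viva: v² = μ(2/r − 1/a) = 4.904×10¹² × (5.326×10⁻⁷ − 3.054×10⁻⁷) = 1.114×10⁶ m²/s².
v = 1056 m/s = 1.056 km/s.

v ≈ 1.06 km/s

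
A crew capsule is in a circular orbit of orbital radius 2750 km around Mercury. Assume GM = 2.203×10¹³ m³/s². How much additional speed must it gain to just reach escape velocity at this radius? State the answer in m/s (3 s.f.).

r = 2750 km = 2.750×10⁶ m.
Circular speed v_c = √(μ/r) = 2830 m/s.
Escape speed v_esc = √(2μ/r) = √2 × v_c = 4003 m/s.
Δv = v_esc − v_c = 1172 m/s.

Δv ≈ 1170 m/s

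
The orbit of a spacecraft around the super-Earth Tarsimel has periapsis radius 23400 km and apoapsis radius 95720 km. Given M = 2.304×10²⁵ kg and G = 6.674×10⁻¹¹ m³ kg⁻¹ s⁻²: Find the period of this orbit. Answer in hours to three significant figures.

T ≈ 20.5 hours

μ = GM = 6.674×10⁻¹¹ × 2.304×10²⁵ = 1.538×10¹⁵ m³/s².
Semi-major axis a = (r_p + r_a)/2 = (23400 + 95720)/2 = 59560 km = 5.956×10⁷ m.
By Kepler's third law T = 2π√(a³/μ) = 2π × 1.172×10⁴ = 7.365×10⁴ s.
= 20.46 hours.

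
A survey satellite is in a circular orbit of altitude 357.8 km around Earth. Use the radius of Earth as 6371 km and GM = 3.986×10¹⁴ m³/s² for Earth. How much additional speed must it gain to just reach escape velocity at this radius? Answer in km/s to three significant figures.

Δv ≈ 3.19 km/s

r = 6371 + 357.8 = 6728.8 km = 6.7288×10⁶ m.
Circular speed v_c = √(μ/r) = 7697 m/s.
Escape speed v_esc = √(2μ/r) = √2 × v_c = 10880 m/s.
Δv = v_esc − v_c = 3188 m/s = 3.188 km/s.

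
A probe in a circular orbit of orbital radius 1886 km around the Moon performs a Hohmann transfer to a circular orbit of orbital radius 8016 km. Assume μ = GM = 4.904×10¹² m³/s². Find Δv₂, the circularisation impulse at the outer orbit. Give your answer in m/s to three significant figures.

r₁ = 1886 km = 1.886×10⁶ m.
r₂ = 8016 km = 8.016×10⁶ m.
Transfer ellipse a_t = (r₁ + r₂)/2 = 4.951×10⁶ m.
At r₁: circular v_c1 = √(μ/r₁) = 1613 m/s; transfer-perilune v_p = √[μ(2/r₁ − 1/a_t)] = 2052 m/s.
At r₂: circular v_c2 = √(μ/r₂) = 782.2 m/s; transfer-apolune v_a = √[μ(2/r₂ − 1/a_t)] = 482.7 m/s.
Δv₂ = v_c2 − v_a = 299.4 m/s.

Δv ≈ 299 m/s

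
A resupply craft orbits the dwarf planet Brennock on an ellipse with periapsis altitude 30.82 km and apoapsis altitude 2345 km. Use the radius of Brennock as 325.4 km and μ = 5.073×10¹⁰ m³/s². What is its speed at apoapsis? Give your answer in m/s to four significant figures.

r_p = 325.4 + 30.82 = 356.22 km = 3.5622×10⁵ m.
r_a = 325.4 + 2345 = 2670.4 km = 2.6704×10⁶ m.
Semi-major axis a = (r_p + r_a)/2 = 1513.3 km = 1.513×10⁶ m.
Vis-viva: v² = μ(2/r − 1/a) = 5.073×10¹⁰ × (7.490×10⁻⁷ − 6.608×10⁻⁷) = 4.472×10³ m²/s².
v = 66.87 m/s.

v ≈ 66.87 m/s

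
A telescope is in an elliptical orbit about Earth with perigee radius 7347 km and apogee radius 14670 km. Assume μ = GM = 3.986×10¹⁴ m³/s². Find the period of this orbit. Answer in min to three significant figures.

T ≈ 192 min

Semi-major axis a = (r_p + r_a)/2 = (7347.0 + 14670)/2 = 11008 km = 1.101×10⁷ m.
By Kepler's third law T = 2π√(a³/μ) = 2π × 1.829×10³ = 1.149×10⁴ s.
= 191.6 min.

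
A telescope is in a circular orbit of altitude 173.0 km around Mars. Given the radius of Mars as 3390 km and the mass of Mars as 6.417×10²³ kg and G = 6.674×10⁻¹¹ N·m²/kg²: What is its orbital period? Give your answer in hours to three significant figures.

T ≈ 1.79 hours

μ = GM = 6.674×10⁻¹¹ × 6.417×10²³ = 4.283×10¹³ m³/s².
r = 3390 + 173.0 = 3563.0 km = 3.5630×10⁶ m.
Kepler's third law: T = 2π√(r³/μ) = 2π√((3.563×10⁶)³ / 4.283×10¹³).
r³/μ = 1.056×10⁶ s², so T = 2π × 1.028×10³ = 6.457×10³ s.
Converting: 6.457×10³ s ÷ 3600 = 1.794 hours.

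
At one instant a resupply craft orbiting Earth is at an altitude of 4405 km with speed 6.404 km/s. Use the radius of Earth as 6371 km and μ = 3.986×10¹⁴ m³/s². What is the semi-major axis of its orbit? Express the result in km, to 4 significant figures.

a ≈ 12090 km

r = 6371 + 4405 = 10776 km = 1.078×10⁷ m.
Specific orbital energy ε = v²/2 − μ/r = (6404)²/2 − 3.986×10¹⁴/1.078×10⁷ = -1.648×10⁷ J/kg.
Since ε = −μ/(2a), a = −μ/(2ε) = 1.209×10⁷ m = 12091 km.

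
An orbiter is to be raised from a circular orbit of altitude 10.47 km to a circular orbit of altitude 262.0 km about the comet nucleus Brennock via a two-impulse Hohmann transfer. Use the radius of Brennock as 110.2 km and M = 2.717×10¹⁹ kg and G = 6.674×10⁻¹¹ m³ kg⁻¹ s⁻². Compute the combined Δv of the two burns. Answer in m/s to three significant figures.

Δv_total ≈ 49.0 m/s

μ = GM = 6.674×10⁻¹¹ × 2.717×10¹⁹ = 1.813×10⁹ m³/s².
r₁ = 110.2 + 10.47 = 120.67 km = 1.2067×10⁵ m.
r₂ = 110.2 + 262.0 = 372.20 km = 3.7220×10⁵ m.
Transfer ellipse a_t = (r₁ + r₂)/2 = 2.464×10⁵ m.
At r₁: circular v_c1 = √(μ/r₁) = 122.6 m/s; transfer-periapsis v_p = √[μ(2/r₁ − 1/a_t)] = 150.7 m/s.
Δv₁ = v_p − v_c1 = 28.07 m/s.
At r₂: circular v_c2 = √(μ/r₂) = 69.80 m/s; transfer-apoapsis v_a = √[μ(2/r₂ − 1/a_t)] = 48.84 m/s.
Δv₂ = v_c2 − v_a = 20.96 m/s.
Total Δv = Δv₁ + Δv₂ = 49.02 m/s.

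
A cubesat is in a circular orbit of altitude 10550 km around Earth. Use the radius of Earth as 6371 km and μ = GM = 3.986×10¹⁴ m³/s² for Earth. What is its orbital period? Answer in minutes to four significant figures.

T ≈ 365.1 minutes

r = 6371 + 10550 = 16921 km = 1.6921×10⁷ m.
Kepler's third law: T = 2π√(r³/μ) = 2π√((1.692×10⁷)³ / 3.986×10¹⁴).
r³/μ = 1.215×10⁷ s², so T = 2π × 3.486×10³ = 2.191×10⁴ s.
Converting: 2.191×10⁴ s ÷ 60.00 = 365.1 minutes.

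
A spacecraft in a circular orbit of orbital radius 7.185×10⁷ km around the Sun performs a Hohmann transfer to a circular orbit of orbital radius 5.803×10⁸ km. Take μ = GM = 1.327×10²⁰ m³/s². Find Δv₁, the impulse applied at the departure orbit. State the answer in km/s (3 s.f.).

Δv ≈ 14.4 km/s

r₁ = 7.185×10⁷ km = 7.185×10¹⁰ m.
r₂ = 5.803×10⁸ km = 5.803×10¹¹ m.
Transfer ellipse a_t = (r₁ + r₂)/2 = 3.261×10¹¹ m.
At r₁: circular v_c1 = √(μ/r₁) = 42980 m/s; transfer-perihelion v_p = √[μ(2/r₁ − 1/a_t)] = 57330 m/s.
Δv₁ = v_p − v_c1 = 14360 m/s.
= 14.36 km/s.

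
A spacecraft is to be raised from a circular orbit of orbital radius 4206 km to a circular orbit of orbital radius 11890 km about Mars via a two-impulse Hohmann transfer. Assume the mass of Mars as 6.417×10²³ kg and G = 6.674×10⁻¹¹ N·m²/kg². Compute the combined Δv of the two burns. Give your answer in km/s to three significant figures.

Δv_total ≈ 1.21 km/s

μ = GM = 6.674×10⁻¹¹ × 6.417×10²³ = 4.283×10¹³ m³/s².
r₁ = 4206 km = 4.206×10⁶ m.
r₂ = 11890 km = 1.189×10⁷ m.
Transfer ellipse a_t = (r₁ + r₂)/2 = 8.048×10⁶ m.
At r₁: circular v_c1 = √(μ/r₁) = 3191 m/s; transfer-periapsis v_p = √[μ(2/r₁ − 1/a_t)] = 3879 m/s.
Δv₁ = v_p − v_c1 = 687.6 m/s.
At r₂: circular v_c2 = √(μ/r₂) = 1898 m/s; transfer-apoapsis v_a = √[μ(2/r₂ − 1/a_t)] = 1372 m/s.
Δv₂ = v_c2 − v_a = 525.9 m/s.
Total Δv = Δv₁ + Δv₂ = 1213 m/s = 1.213 km/s.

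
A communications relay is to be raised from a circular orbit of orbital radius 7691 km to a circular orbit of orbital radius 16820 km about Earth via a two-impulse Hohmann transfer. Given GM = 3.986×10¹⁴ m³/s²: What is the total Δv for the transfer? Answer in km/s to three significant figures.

r₁ = 7691 km = 7.691×10⁶ m.
r₂ = 16820 km = 1.682×10⁷ m.
Transfer ellipse a_t = (r₁ + r₂)/2 = 1.226×10⁷ m.
At r₁: circular v_c1 = √(μ/r₁) = 7199 m/s; transfer-perigee v_p = √[μ(2/r₁ − 1/a_t)] = 8434 m/s.
Δv₁ = v_p − v_c1 = 1235 m/s.
At r₂: circular v_c2 = √(μ/r₂) = 4868 m/s; transfer-apogee v_a = √[μ(2/r₂ − 1/a_t)] = 3856 m/s.
Δv₂ = v_c2 − v_a = 1012 m/s.
Total Δv = Δv₁ + Δv₂ = 2246 m/s = 2.246 km/s.

Δv_total ≈ 2.25 km/s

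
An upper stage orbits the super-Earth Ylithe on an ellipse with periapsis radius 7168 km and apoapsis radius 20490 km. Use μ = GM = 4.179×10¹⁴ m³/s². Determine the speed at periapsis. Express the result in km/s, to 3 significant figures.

v ≈ 9.29 km/s

Semi-major axis a = (r_p + r_a)/2 = 13829 km = 1.383×10⁷ m.
Vis-viva: v² = μ(2/r − 1/a) = 4.179×10¹⁴ × (2.790×10⁻⁷ − 7.231×10⁻⁸) = 8.638×10⁷ m²/s².
v = 9294 m/s = 9.294 km/s.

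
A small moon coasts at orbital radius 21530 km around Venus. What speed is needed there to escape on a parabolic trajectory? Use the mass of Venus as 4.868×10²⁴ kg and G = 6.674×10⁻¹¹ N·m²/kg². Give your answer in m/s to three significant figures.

μ = GM = 6.674×10⁻¹¹ × 4.868×10²⁴ = 3.249×10¹⁴ m³/s².
r = 21530 km = 2.153×10⁷ m.
Escape speed v_esc = √(2μ/r) = √(2 × 3.249×10¹⁴ / 2.153×10⁷) = √(3.018×10⁷) = 5494 m/s.

v_esc ≈ 5490 m/s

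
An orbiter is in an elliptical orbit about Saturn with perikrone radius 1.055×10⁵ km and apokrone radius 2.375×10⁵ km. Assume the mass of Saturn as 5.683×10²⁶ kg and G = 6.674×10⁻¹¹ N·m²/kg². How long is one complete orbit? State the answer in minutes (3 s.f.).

T ≈ 1210 minutes

μ = GM = 6.674×10⁻¹¹ × 5.683×10²⁶ = 3.793×10¹⁶ m³/s².
Semi-major axis a = (r_p + r_a)/2 = (1.0550×10⁵ + 2.3750×10⁵)/2 = 1.7150×10⁵ km = 1.715×10⁸ m.
By Kepler's third law T = 2π√(a³/μ) = 2π × 1.153×10⁴ = 7.246×10⁴ s.
= 1208 minutes.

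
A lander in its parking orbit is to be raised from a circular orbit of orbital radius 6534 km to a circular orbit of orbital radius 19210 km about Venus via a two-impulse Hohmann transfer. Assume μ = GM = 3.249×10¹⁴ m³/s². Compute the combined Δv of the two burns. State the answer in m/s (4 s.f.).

r₁ = 6534 km = 6.534×10⁶ m.
r₂ = 19210 km = 1.921×10⁷ m.
Transfer ellipse a_t = (r₁ + r₂)/2 = 1.287×10⁷ m.
At r₁: circular v_c1 = √(μ/r₁) = 7052 m/s; transfer-periapsis v_p = √[μ(2/r₁ − 1/a_t)] = 8614 m/s.
Δv₁ = v_p − v_c1 = 1563 m/s.
At r₂: circular v_c2 = √(μ/r₂) = 4113 m/s; transfer-apoapsis v_a = √[μ(2/r₂ − 1/a_t)] = 2930 m/s.
Δv₂ = v_c2 − v_a = 1182 m/s.
Total Δv = Δv₁ + Δv₂ = 2745 m/s.

Δv_total ≈ 2745 m/s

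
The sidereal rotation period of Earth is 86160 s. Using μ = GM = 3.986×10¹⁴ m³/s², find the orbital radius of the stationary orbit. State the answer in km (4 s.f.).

r_sync ≈ 42160 km

A synchronous orbit has period T, so by Kepler's third law a = (μT²/4π²)^(1/3).
μT²/4π² = 3.986×10¹⁴ × (8.616×10⁴)² / 39.48 = 7.495×10²² m³.
a = 4.216×10⁷ m = 42163 km.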